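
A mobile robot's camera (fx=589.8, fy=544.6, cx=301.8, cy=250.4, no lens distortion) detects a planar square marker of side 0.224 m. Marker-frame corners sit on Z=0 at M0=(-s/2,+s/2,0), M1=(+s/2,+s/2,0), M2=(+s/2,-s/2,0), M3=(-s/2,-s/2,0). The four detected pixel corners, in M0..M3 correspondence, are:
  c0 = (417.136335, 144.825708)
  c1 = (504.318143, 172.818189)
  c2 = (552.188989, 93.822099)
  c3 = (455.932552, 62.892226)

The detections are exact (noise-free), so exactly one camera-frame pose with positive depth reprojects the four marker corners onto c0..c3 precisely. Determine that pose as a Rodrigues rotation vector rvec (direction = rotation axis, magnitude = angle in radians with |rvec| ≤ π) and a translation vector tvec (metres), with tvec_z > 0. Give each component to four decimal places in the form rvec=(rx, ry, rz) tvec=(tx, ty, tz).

rvec=(0.6412, 0.1068, 0.3230) tvec=(0.4150, -0.3250, 1.3634)

Intrinsics K: fx=589.8, fy=544.6, cx=301.8, cy=250.4
Marker side s = 0.224 m; corners in marker frame (Z=0):
  M0 = (-0.1120, +0.1120, 0)
  M1 = (+0.1120, +0.1120, 0)
  M2 = (+0.1120, -0.1120, 0)
  M3 = (-0.1120, -0.1120, 0)
Detected image corners:
  c0 = (417.136335, 144.825708) px
  c1 = (504.318143, 172.818189) px
  c2 = (552.188989, 93.822099) px
  c3 = (455.932552, 62.892226) px
Planar DLT: solve 8×8 A·h = b for H (H[2,2]=1):
  H  [+408.97107 +19.85739 +481.32641]
  H  [+131.32472 +411.65693 +120.58386]
  H  [+0.00107 +0.44220 +1.00000]
B = K⁻¹H; ‖b₁‖=0.733465, ‖b₂‖=0.733465; λ = 2/(‖b₁‖+‖b₂‖) = 1.363392, sign → tz>0 ⇒ λ=+1.363392
r₁ = λ·B[:,0] = (+0.94464,+0.32810,+0.00145); r₂ = λ·B[:,1] = (-0.26259,+0.75337,+0.60289)
r₃ = r₁×r₂ = (+0.19671,-0.56989,+0.79782); SVD([r₁ r₂ r₃]) → R = UVᵀ:
  R  [+0.94464 -0.26259 +0.19671]
  R  [+0.32810 +0.75337 -0.56989]
  R  [+0.00145 +0.60289 +0.79782]
t = (+0.41500, -0.32499, +1.36339) m
tr R = 2.495839; θ = arccos((tr R − 1)/2) = 0.725874 rad = 41.590°
axis k = ((R−Rᵀ)₃₂, (R−Rᵀ)₁₃, (R−Rᵀ)₂₁) / (2 sinθ) = (+0.883399, +0.147081, +0.444941)
rvec = θ·k = (+0.641237, +0.106762, +0.322971)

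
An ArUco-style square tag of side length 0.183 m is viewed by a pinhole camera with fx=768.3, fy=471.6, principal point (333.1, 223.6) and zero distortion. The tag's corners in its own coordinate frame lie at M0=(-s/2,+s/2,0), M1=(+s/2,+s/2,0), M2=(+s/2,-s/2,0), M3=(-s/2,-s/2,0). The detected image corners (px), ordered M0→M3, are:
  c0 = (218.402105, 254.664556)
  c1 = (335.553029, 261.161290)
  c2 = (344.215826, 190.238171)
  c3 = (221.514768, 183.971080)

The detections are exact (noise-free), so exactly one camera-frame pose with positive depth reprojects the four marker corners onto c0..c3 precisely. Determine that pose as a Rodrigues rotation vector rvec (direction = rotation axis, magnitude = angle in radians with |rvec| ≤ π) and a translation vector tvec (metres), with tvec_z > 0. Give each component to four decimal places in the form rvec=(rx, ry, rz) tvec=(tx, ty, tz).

rvec=(0.2943, 0.0594, 0.0788) tvec=(-0.0810, -0.0007, 1.1635)

Intrinsics K: fx=768.3, fy=471.6, cx=333.1, cy=223.6
Marker side s = 0.183 m; corners in marker frame (Z=0):
  M0 = (-0.0915, +0.0915, 0)
  M1 = (+0.0915, +0.0915, 0)
  M2 = (+0.0915, -0.0915, 0)
  M3 = (-0.0915, -0.0915, 0)
Detected image corners:
  c0 = (218.402105, 254.664556) px
  c1 = (335.553029, 261.161290) px
  c2 = (344.215826, 190.238171) px
  c3 = (221.514768, 183.971080) px
Planar DLT: solve 8×8 A·h = b for H (H[2,2]=1):
  H  [+643.69396 +38.11878 +279.63253]
  H  [+25.91292 +442.75883 +223.30983]
  H  [-0.04034 +0.25091 +1.00000]
B = K⁻¹H; ‖b₁‖=0.859453, ‖b₂‖=0.859453; λ = 2/(‖b₁‖+‖b₂‖) = 1.163531, sign → tz>0 ⇒ λ=+1.163531
r₁ = λ·B[:,0] = (+0.99517,+0.08618,-0.04693); r₂ = λ·B[:,1] = (-0.06885,+0.95395,+0.29195)
r₃ = r₁×r₂ = (+0.06993,-0.28731,+0.95528); SVD([r₁ r₂ r₃]) → R = UVᵀ:
  R  [+0.99517 -0.06885 +0.06993]
  R  [+0.08618 +0.95395 -0.28731]
  R  [-0.04693 +0.29195 +0.95528]
t = (-0.08097, -0.00072, +1.16353) m
tr R = 2.904409; θ = arccos((tr R − 1)/2) = 0.310422 rad = 17.786°
axis k = ((R−Rᵀ)₃₂, (R−Rᵀ)₁₃, (R−Rᵀ)₂₁) / (2 sinθ) = (+0.948161, +0.191296, +0.253767)
rvec = θ·k = (+0.294330, +0.059383, +0.078775)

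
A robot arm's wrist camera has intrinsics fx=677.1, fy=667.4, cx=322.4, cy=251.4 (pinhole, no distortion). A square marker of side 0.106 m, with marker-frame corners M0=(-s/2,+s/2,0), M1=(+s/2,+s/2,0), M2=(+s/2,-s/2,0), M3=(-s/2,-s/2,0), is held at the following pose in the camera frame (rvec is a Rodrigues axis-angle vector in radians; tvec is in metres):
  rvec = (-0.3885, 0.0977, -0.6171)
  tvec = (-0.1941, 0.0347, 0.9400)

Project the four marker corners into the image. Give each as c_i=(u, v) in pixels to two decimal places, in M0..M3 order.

Intrinsics K: fx=677.1, fy=667.4, cx=322.4, cy=251.4
Marker side s = 0.106 m; corners in marker frame (Z=0):
  M0 = (-0.0530, +0.0530, 0)
  M1 = (+0.0530, +0.0530, 0)
  M2 = (+0.0530, -0.0530, 0)
  M3 = (-0.0530, -0.0530, 0)
rvec = (-0.3885, 0.0977, -0.6171), |rvec| = θ = 0.73572 rad = 42.154°
Rodrigues: sinθ=0.67112, 1−cosθ=0.25866; R = I + sinθ·[k]× + (1−cosθ)·[k]×²:
    [+0.81347 +0.54478 +0.20368]
    [-0.58105 +0.74591 +0.32558]
    [+0.02544 -0.38320 +0.92332]
t = (-0.1941, 0.0347, 0.9400) m
M0: Pc = R·M0+t = (-0.20834, +0.10503, +0.91834); u = 677.1·(-0.20834)/0.91834 + 322.4 = 168.7891, v = 667.4·(+0.10503)/0.91834 + 251.4 = 327.7291
M1: Pc = R·M1+t = (-0.12211, +0.04344, +0.92104); u = 677.1·(-0.12211)/0.92104 + 322.4 = 232.6289, v = 667.4·(+0.04344)/0.92104 + 251.4 = 282.8753
M2: Pc = R·M2+t = (-0.17986, -0.03563, +0.96166); u = 677.1·(-0.17986)/0.96166 + 322.4 = 195.7616, v = 667.4·(-0.03563)/0.96166 + 251.4 = 226.6732
M3: Pc = R·M3+t = (-0.26609, +0.02596, +0.95896); u = 677.1·(-0.26609)/0.95896 + 322.4 = 134.5222, v = 667.4·(+0.02596)/0.95896 + 251.4 = 269.4691

c0=(168.79, 327.73) c1=(232.63, 282.88) c2=(195.76, 226.67) c3=(134.52, 269.47)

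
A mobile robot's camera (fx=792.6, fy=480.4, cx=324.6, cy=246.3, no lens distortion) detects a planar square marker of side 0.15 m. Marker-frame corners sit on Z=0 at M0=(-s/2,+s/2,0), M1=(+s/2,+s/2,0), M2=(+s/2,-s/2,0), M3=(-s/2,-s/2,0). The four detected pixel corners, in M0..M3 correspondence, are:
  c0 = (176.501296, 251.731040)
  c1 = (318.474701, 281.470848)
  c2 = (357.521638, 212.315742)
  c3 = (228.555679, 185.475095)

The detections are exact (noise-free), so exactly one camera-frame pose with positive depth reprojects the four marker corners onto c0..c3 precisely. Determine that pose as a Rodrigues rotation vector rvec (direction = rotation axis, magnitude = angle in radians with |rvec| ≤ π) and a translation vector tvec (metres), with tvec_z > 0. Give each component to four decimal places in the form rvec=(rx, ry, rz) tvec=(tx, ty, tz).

Intrinsics K: fx=792.6, fy=480.4, cx=324.6, cy=246.3
Marker side s = 0.15 m; corners in marker frame (Z=0):
  M0 = (-0.0750, +0.0750, 0)
  M1 = (+0.0750, +0.0750, 0)
  M2 = (+0.0750, -0.0750, 0)
  M3 = (-0.0750, -0.0750, 0)
Detected image corners:
  c0 = (176.501296, 251.731040) px
  c1 = (318.474701, 281.470848) px
  c2 = (357.521638, 212.315742) px
  c3 = (228.555679, 185.475095) px
Planar DLT: solve 8×8 A·h = b for H (H[2,2]=1):
  H  [+896.76688 -478.15651 +271.28563]
  H  [+184.46031 +301.13775 +231.09274]
  H  [-0.01578 -0.64542 +1.00000]
B = K⁻¹H; ‖b₁‖=1.203641, ‖b₂‖=1.203641; λ = 2/(‖b₁‖+‖b₂‖) = 0.830812, sign → tz>0 ⇒ λ=+0.830812
r₁ = λ·B[:,0] = (+0.94537,+0.32573,-0.01311); r₂ = λ·B[:,1] = (-0.28160,+0.79571,-0.53623)
r₃ = r₁×r₂ = (-0.16423,+0.51062,+0.84397); SVD([r₁ r₂ r₃]) → R = UVᵀ:
  R  [+0.94537 -0.28160 -0.16423]
  R  [+0.32573 +0.79571 +0.51062]
  R  [-0.01311 -0.53623 +0.84397]
t = (-0.05588, -0.02630, +0.83081) m
tr R = 2.585059; θ = arccos((tr R − 1)/2) = 0.655851 rad = 37.577°
axis k = ((R−Rᵀ)₃₂, (R−Rᵀ)₁₃, (R−Rᵀ)₂₁) / (2 sinθ) = (-0.858308, -0.123902, +0.497952)
rvec = θ·k = (-0.562922, -0.081261, +0.326582)

rvec=(-0.5629, -0.0813, 0.3266) tvec=(-0.0559, -0.0263, 0.8308)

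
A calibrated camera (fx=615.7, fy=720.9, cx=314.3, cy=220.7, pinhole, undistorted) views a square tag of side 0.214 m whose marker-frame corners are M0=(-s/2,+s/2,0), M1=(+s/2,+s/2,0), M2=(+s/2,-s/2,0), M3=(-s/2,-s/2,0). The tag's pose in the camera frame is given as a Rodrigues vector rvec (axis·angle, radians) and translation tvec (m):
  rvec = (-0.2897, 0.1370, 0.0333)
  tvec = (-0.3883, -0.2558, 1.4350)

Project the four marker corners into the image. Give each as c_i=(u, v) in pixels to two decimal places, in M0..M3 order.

Intrinsics K: fx=615.7, fy=720.9, cx=314.3, cy=220.7
Marker side s = 0.214 m; corners in marker frame (Z=0):
  M0 = (-0.1070, +0.1070, 0)
  M1 = (+0.1070, +0.1070, 0)
  M2 = (+0.1070, -0.1070, 0)
  M3 = (-0.1070, -0.1070, 0)
rvec = (-0.2897, 0.1370, 0.0333), |rvec| = θ = 0.32219 rad = 18.460°
Rodrigues: sinθ=0.31664, 1−cosθ=0.05145; R = I + sinθ·[k]× + (1−cosθ)·[k]×²:
    [+0.99015 -0.05240 +0.12986]
    [+0.01305 +0.95785 +0.28698]
    [-0.13942 -0.28245 +0.94910]
t = (-0.3883, -0.2558, 1.4350) m
M0: Pc = R·M0+t = (-0.49985, -0.15471, +1.41970); u = 615.7·(-0.49985)/1.41970 + 314.3 = 97.5218, v = 720.9·(-0.15471)/1.41970 + 220.7 = 142.1422
M1: Pc = R·M1+t = (-0.28796, -0.15191, +1.38986); u = 615.7·(-0.28796)/1.38986 + 314.3 = 186.7348, v = 720.9·(-0.15191)/1.38986 + 220.7 = 141.9047
M2: Pc = R·M2+t = (-0.27675, -0.35689, +1.45030); u = 615.7·(-0.27675)/1.45030 + 314.3 = 196.8119, v = 720.9·(-0.35689)/1.45030 + 220.7 = 43.2998
M3: Pc = R·M3+t = (-0.48864, -0.35969, +1.48014); u = 615.7·(-0.48864)/1.48014 + 314.3 = 111.0390, v = 720.9·(-0.35969)/1.48014 + 220.7 = 45.5153

c0=(97.52, 142.14) c1=(186.73, 141.90) c2=(196.81, 43.30) c3=(111.04, 45.52)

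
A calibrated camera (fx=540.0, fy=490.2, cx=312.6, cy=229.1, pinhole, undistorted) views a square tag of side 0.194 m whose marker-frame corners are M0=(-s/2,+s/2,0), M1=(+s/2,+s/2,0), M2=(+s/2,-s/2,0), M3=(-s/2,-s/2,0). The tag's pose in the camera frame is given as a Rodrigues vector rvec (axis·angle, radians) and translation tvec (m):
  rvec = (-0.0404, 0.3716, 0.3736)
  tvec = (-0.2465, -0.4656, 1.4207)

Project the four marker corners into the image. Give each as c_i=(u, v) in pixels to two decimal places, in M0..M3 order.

c0=(177.24, 91.60) c1=(235.61, 108.56) c2=(262.86, 44.03) c3=(202.94, 30.12)

Intrinsics K: fx=540.0, fy=490.2, cx=312.6, cy=229.1
Marker side s = 0.194 m; corners in marker frame (Z=0):
  M0 = (-0.0970, +0.0970, 0)
  M1 = (+0.0970, +0.0970, 0)
  M2 = (+0.0970, -0.0970, 0)
  M3 = (-0.0970, -0.0970, 0)
rvec = (-0.0404, 0.3716, 0.3736), |rvec| = θ = 0.52848 rad = 30.280°
Rodrigues: sinθ=0.50423, 1−cosθ=0.13643; R = I + sinθ·[k]× + (1−cosθ)·[k]×²:
    [+0.86437 -0.36378 +0.34717]
    [+0.34912 +0.93102 +0.10636]
    [-0.36191 +0.02927 +0.93175]
t = (-0.2465, -0.4656, 1.4207) m
M0: Pc = R·M0+t = (-0.36563, -0.40916, +1.45864); u = 540.0·(-0.36563)/1.45864 + 312.6 = 177.2410, v = 490.2·(-0.40916)/1.45864 + 229.1 = 91.5971
M1: Pc = R·M1+t = (-0.19794, -0.34143, +1.38843); u = 540.0·(-0.19794)/1.38843 + 312.6 = 235.6144, v = 490.2·(-0.34143)/1.38843 + 229.1 = 108.5561
M2: Pc = R·M2+t = (-0.12737, -0.52204, +1.38276); u = 540.0·(-0.12737)/1.38276 + 312.6 = 262.8592, v = 490.2·(-0.52204)/1.38276 + 229.1 = 44.0301
M3: Pc = R·M3+t = (-0.29506, -0.58977, +1.45297); u = 540.0·(-0.29506)/1.45297 + 312.6 = 202.9411, v = 490.2·(-0.58977)/1.45297 + 229.1 = 30.1229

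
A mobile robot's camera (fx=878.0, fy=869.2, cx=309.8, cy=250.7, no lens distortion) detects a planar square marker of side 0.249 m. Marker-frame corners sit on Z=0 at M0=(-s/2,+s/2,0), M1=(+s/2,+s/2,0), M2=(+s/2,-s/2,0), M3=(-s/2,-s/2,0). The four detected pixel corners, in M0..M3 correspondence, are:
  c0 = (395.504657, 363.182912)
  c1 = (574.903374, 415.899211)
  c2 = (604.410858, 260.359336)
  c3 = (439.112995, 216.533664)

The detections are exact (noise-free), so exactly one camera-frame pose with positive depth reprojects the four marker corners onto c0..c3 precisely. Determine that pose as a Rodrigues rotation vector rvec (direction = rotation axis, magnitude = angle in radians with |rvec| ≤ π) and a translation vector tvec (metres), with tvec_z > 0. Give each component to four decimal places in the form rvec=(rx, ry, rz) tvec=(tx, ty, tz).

rvec=(-0.4834, 0.0873, 0.3041) tvec=(0.2755, 0.0858, 1.2521)

Intrinsics K: fx=878.0, fy=869.2, cx=309.8, cy=250.7
Marker side s = 0.249 m; corners in marker frame (Z=0):
  M0 = (-0.1245, +0.1245, 0)
  M1 = (+0.1245, +0.1245, 0)
  M2 = (+0.1245, -0.1245, 0)
  M3 = (-0.1245, -0.1245, 0)
Detected image corners:
  c0 = (395.504657, 363.182912) px
  c1 = (574.903374, 415.899211) px
  c2 = (604.410858, 260.359336) px
  c3 = (439.112995, 216.533664) px
Planar DLT: solve 8×8 A·h = b for H (H[2,2]=1):
  H  [+628.98160 -325.82255 +502.97044]
  H  [+154.44889 +495.16808 +310.28828]
  H  [-0.12300 -0.35467 +1.00000]
B = K⁻¹H; ‖b₁‖=0.798648, ‖b₂‖=0.798648; λ = 2/(‖b₁‖+‖b₂‖) = 1.252117, sign → tz>0 ⇒ λ=+1.252117
r₁ = λ·B[:,0] = (+0.95133,+0.26691,-0.15401); r₂ = λ·B[:,1] = (-0.30796,+0.84140,-0.44409)
r₃ = r₁×r₂ = (+0.01105,+0.46991,+0.88265); SVD([r₁ r₂ r₃]) → R = UVᵀ:
  R  [+0.95133 -0.30796 +0.01105]
  R  [+0.26691 +0.84140 +0.46991]
  R  [-0.15401 -0.44409 +0.88265]
t = (+0.27548, +0.08584, +1.25212) m
tr R = 2.675377; θ = arccos((tr R − 1)/2) = 0.577759 rad = 33.103°
axis k = ((R−Rᵀ)₃₂, (R−Rᵀ)₁₃, (R−Rᵀ)₂₁) / (2 sinθ) = (-0.836764, +0.151121, +0.526297)
rvec = θ·k = (-0.483448, +0.087312, +0.304073)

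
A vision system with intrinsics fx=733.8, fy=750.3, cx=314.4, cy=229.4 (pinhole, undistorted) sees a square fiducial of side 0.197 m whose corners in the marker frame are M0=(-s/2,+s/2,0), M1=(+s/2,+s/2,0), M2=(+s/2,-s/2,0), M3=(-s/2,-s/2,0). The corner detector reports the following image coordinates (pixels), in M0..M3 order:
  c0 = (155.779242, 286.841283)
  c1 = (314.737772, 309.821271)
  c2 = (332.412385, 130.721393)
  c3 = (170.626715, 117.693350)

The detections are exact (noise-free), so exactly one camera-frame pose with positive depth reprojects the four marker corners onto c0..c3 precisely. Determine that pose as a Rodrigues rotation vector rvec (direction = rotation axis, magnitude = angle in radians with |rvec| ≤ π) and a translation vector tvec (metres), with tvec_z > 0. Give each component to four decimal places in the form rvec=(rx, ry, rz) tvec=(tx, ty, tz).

Intrinsics K: fx=733.8, fy=750.3, cx=314.4, cy=229.4
Marker side s = 0.197 m; corners in marker frame (Z=0):
  M0 = (-0.0985, +0.0985, 0)
  M1 = (+0.0985, +0.0985, 0)
  M2 = (+0.0985, -0.0985, 0)
  M3 = (-0.0985, -0.0985, 0)
Detected image corners:
  c0 = (155.779242, 286.841283) px
  c1 = (314.737772, 309.821271) px
  c2 = (332.412385, 130.721393) px
  c3 = (170.626715, 117.693350) px
Planar DLT: solve 8×8 A·h = b for H (H[2,2]=1):
  H  [+741.92063 -67.86573 +241.00138]
  H  [+28.94602 +895.69946 +211.51640]
  H  [-0.29627 +0.05944 +1.00000]
B = K⁻¹H; ‖b₁‖=1.183011, ‖b₂‖=1.183011; λ = 2/(‖b₁‖+‖b₂‖) = 0.845301, sign → tz>0 ⇒ λ=+0.845301
r₁ = λ·B[:,0] = (+0.96196,+0.10918,-0.25044); r₂ = λ·B[:,1] = (-0.09971,+0.99375,+0.05025)
r₃ = r₁×r₂ = (+0.25436,-0.02337,+0.96683); SVD([r₁ r₂ r₃]) → R = UVᵀ:
  R  [+0.96196 -0.09971 +0.25436]
  R  [+0.10918 +0.99375 -0.02337]
  R  [-0.25044 +0.05025 +0.96683]
t = (-0.08455, -0.02015, +0.84530) m
tr R = 2.922532; θ = arccos((tr R − 1)/2) = 0.279238 rad = 15.999°
axis k = ((R−Rᵀ)₃₂, (R−Rᵀ)₁₃, (R−Rᵀ)₂₁) / (2 sinθ) = (+0.133544, +0.915736, +0.378938)
rvec = θ·k = (+0.037291, +0.255708, +0.105814)

rvec=(0.0373, 0.2557, 0.1058) tvec=(-0.0846, -0.0201, 0.8453)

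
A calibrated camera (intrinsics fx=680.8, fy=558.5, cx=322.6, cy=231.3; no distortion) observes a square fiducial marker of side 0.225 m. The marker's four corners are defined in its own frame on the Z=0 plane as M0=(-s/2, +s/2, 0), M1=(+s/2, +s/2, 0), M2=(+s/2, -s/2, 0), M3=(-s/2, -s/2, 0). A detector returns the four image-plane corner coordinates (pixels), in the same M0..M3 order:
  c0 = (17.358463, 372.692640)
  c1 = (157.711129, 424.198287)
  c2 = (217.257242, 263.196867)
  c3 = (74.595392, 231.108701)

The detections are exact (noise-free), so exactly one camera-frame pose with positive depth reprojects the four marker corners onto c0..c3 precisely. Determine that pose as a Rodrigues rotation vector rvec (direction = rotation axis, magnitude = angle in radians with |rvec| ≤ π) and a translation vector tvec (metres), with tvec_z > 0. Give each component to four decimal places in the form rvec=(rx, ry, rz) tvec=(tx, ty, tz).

rvec=(-0.1786, 0.4284, 0.2472) tvec=(-0.2500, 0.1294, 0.8121)

Intrinsics K: fx=680.8, fy=558.5, cx=322.6, cy=231.3
Marker side s = 0.225 m; corners in marker frame (Z=0):
  M0 = (-0.1125, +0.1125, 0)
  M1 = (+0.1125, +0.1125, 0)
  M2 = (+0.1125, -0.1125, 0)
  M3 = (-0.1125, -0.1125, 0)
Detected image corners:
  c0 = (17.358463, 372.692640) px
  c1 = (157.711129, 424.198287) px
  c2 = (217.257242, 263.196867) px
  c3 = (74.595392, 231.108701) px
Planar DLT: solve 8×8 A·h = b for H (H[2,2]=1):
  H  [+567.13472 -276.27618 +112.99177]
  H  [+13.96082 +622.65046 +320.30891]
  H  [-0.53003 -0.14619 +1.00000]
B = K⁻¹H; ‖b₁‖=1.231342, ‖b₂‖=1.231342; λ = 2/(‖b₁‖+‖b₂‖) = 0.812122, sign → tz>0 ⇒ λ=+0.812122
r₁ = λ·B[:,0] = (+0.88050,+0.19857,-0.43045); r₂ = λ·B[:,1] = (-0.27331,+0.95457,-0.11872)
r₃ = r₁×r₂ = (+0.38732,+0.22218,+0.89477); SVD([r₁ r₂ r₃]) → R = UVᵀ:
  R  [+0.88050 -0.27331 +0.38732]
  R  [+0.19857 +0.95457 +0.22218]
  R  [-0.43045 -0.11872 +0.89477]
t = (-0.25004, +0.12943, +0.81212) m
tr R = 2.729846; θ = arccos((tr R − 1)/2) = 0.525800 rad = 30.126°
axis k = ((R−Rᵀ)₃₂, (R−Rᵀ)₁₃, (R−Rᵀ)₂₁) / (2 sinθ) = (-0.339607, +0.814667, +0.470090)
rvec = θ·k = (-0.178565, +0.428352, +0.247173)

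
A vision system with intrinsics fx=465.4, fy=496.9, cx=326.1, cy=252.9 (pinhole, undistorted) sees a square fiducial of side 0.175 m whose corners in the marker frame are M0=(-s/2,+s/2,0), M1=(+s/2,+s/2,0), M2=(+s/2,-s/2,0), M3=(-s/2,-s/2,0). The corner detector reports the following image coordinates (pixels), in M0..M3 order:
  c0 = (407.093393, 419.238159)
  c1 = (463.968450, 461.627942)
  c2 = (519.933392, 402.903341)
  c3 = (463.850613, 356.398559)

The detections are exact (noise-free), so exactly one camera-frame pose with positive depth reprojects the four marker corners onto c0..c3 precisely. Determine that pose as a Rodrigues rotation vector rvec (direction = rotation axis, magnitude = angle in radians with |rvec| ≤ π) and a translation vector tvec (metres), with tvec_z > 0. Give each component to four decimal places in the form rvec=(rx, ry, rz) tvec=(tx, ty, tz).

Intrinsics K: fx=465.4, fy=496.9, cx=326.1, cy=252.9
Marker side s = 0.175 m; corners in marker frame (Z=0):
  M0 = (-0.0875, +0.0875, 0)
  M1 = (+0.0875, +0.0875, 0)
  M2 = (+0.0875, -0.0875, 0)
  M3 = (-0.0875, -0.0875, 0)
Detected image corners:
  c0 = (407.093393, 419.238159) px
  c1 = (463.968450, 461.627942) px
  c2 = (519.933392, 402.903341) px
  c3 = (463.850613, 356.398559) px
Planar DLT: solve 8×8 A·h = b for H (H[2,2]=1):
  H  [+442.19703 -240.00687 +463.91177]
  H  [+359.40571 +419.57556 +411.01308]
  H  [+0.25754 +0.17685 +1.00000]
B = K⁻¹H; ‖b₁‖=1.004723, ‖b₂‖=1.004723; λ = 2/(‖b₁‖+‖b₂‖) = 0.995299, sign → tz>0 ⇒ λ=+0.995299
r₁ = λ·B[:,0] = (+0.76607,+0.58943,+0.25633); r₂ = λ·B[:,1] = (-0.63661,+0.75083,+0.17601)
r₃ = r₁×r₂ = (-0.08871,-0.29802,+0.95043); SVD([r₁ r₂ r₃]) → R = UVᵀ:
  R  [+0.76607 -0.63661 -0.08871]
  R  [+0.58943 +0.75083 -0.29802]
  R  [+0.25633 +0.17601 +0.95043]
t = (+0.29472, +0.31670, +0.99530) m
tr R = 2.467330; θ = arccos((tr R − 1)/2) = 0.747096 rad = 42.805°
axis k = ((R−Rᵀ)₃₂, (R−Rᵀ)₁₃, (R−Rᵀ)₂₁) / (2 sinθ) = (+0.348807, -0.253892, +0.902149)
rvec = θ·k = (+0.260592, -0.189682, +0.673992)

rvec=(0.2606, -0.1897, 0.6740) tvec=(0.2947, 0.3167, 0.9953)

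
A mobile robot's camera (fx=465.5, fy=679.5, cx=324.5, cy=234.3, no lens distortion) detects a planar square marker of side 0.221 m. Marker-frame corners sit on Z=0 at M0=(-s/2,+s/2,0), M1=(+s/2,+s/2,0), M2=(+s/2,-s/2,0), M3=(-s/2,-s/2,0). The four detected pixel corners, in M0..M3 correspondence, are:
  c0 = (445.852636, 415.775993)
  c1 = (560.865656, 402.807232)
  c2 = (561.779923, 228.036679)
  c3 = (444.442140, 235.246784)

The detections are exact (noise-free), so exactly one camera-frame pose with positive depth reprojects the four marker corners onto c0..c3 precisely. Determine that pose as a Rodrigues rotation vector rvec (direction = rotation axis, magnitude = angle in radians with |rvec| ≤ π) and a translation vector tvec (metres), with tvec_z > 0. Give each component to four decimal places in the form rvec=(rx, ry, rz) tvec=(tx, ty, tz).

Intrinsics K: fx=465.5, fy=679.5, cx=324.5, cy=234.3
Marker side s = 0.221 m; corners in marker frame (Z=0):
  M0 = (-0.1105, +0.1105, 0)
  M1 = (+0.1105, +0.1105, 0)
  M2 = (+0.1105, -0.1105, 0)
  M3 = (-0.1105, -0.1105, 0)
Detected image corners:
  c0 = (445.852636, 415.775993) px
  c1 = (560.865656, 402.807232) px
  c2 = (561.779923, 228.036679) px
  c3 = (444.442140, 235.246784) px
Planar DLT: solve 8×8 A·h = b for H (H[2,2]=1):
  H  [+602.02007 +46.43755 +504.21069]
  H  [+2.86396 +832.54035 +321.26760]
  H  [+0.15180 +0.09022 +1.00000]
B = K⁻¹H; ‖b₁‖=1.198086, ‖b₂‖=1.198086; λ = 2/(‖b₁‖+‖b₂‖) = 0.834665, sign → tz>0 ⇒ λ=+0.834665
r₁ = λ·B[:,0] = (+0.99113,-0.04017,+0.12670); r₂ = λ·B[:,1] = (+0.03077,+0.99669,+0.07531)
r₃ = r₁×r₂ = (-0.12931,-0.07074,+0.98908); SVD([r₁ r₂ r₃]) → R = UVᵀ:
  R  [+0.99113 +0.03077 -0.12931]
  R  [-0.04017 +0.99669 -0.07074]
  R  [+0.12670 +0.07531 +0.98908]
t = (+0.32223, +0.10683, +0.83466) m
tr R = 2.976891; θ = arccos((tr R − 1)/2) = 0.152165 rad = 8.718°
axis k = ((R−Rᵀ)₃₂, (R−Rᵀ)₁₃, (R−Rᵀ)₂₁) / (2 sinθ) = (+0.481745, -0.844489, -0.234006)
rvec = θ·k = (+0.073305, -0.128501, -0.035607)

rvec=(0.0733, -0.1285, -0.0356) tvec=(0.3222, 0.1068, 0.8347)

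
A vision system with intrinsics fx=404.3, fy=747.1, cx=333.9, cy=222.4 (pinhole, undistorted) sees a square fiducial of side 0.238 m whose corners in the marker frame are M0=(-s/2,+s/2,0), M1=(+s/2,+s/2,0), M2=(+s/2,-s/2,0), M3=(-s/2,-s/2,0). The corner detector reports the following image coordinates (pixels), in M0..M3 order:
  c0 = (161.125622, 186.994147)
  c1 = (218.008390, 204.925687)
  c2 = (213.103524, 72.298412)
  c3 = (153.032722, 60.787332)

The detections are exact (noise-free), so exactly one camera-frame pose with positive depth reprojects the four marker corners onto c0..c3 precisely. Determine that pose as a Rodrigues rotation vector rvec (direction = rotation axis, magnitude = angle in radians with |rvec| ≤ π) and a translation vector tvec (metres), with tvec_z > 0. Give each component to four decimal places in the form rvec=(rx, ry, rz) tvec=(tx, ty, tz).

rvec=(0.3417, 0.3506, 0.0967) tvec=(-0.4944, -0.1613, 1.3477)

Intrinsics K: fx=404.3, fy=747.1, cx=333.9, cy=222.4
Marker side s = 0.238 m; corners in marker frame (Z=0):
  M0 = (-0.1190, +0.1190, 0)
  M1 = (+0.1190, +0.1190, 0)
  M2 = (+0.1190, -0.1190, 0)
  M3 = (-0.1190, -0.1190, 0)
Detected image corners:
  c0 = (161.125622, 186.994147) px
  c1 = (218.008390, 204.925687) px
  c2 = (213.103524, 72.298412) px
  c3 = (153.032722, 60.787332) px
Planar DLT: solve 8×8 A·h = b for H (H[2,2]=1):
  H  [+201.24543 +75.09270 +185.58997]
  H  [+31.09115 +576.91769 +133.01050]
  H  [-0.23751 +0.25546 +1.00000]
B = K⁻¹H; ‖b₁‖=0.741984, ‖b₂‖=0.741984; λ = 2/(‖b₁‖+‖b₂‖) = 1.347738, sign → tz>0 ⇒ λ=+1.347738
r₁ = λ·B[:,0] = (+0.93521,+0.15138,-0.32010); r₂ = λ·B[:,1] = (-0.03402,+0.93824,+0.34430)
r₃ = r₁×r₂ = (+0.35245,-0.31110,+0.88261); SVD([r₁ r₂ r₃]) → R = UVᵀ:
  R  [+0.93521 -0.03402 +0.35245]
  R  [+0.15138 +0.93824 -0.31110]
  R  [-0.32010 +0.34430 +0.88261]
t = (-0.49439, -0.16126, +1.34774) m
tr R = 2.756066; θ = arccos((tr R − 1)/2) = 0.499060 rad = 28.594°
axis k = ((R−Rᵀ)₃₂, (R−Rᵀ)₁₃, (R−Rᵀ)₂₁) / (2 sinθ) = (+0.684701, +0.702616, +0.193687)
rvec = θ·k = (+0.341707, +0.350648, +0.096662)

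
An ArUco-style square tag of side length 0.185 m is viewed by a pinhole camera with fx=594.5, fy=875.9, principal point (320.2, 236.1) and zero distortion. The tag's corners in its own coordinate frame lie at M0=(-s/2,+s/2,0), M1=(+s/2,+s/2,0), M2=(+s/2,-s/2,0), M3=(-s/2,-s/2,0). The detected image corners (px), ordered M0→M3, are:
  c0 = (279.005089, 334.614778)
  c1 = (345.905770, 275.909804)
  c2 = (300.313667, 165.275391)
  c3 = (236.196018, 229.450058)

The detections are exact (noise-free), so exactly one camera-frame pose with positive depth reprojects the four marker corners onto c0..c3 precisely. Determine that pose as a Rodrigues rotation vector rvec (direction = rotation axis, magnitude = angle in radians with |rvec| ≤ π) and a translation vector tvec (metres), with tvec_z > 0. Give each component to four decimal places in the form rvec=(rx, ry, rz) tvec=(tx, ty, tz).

Intrinsics K: fx=594.5, fy=875.9, cx=320.2, cy=236.1
Marker side s = 0.185 m; corners in marker frame (Z=0):
  M0 = (-0.0925, +0.0925, 0)
  M1 = (+0.0925, +0.0925, 0)
  M2 = (+0.0925, -0.0925, 0)
  M3 = (-0.0925, -0.0925, 0)
Detected image corners:
  c0 = (279.005089, 334.614778) px
  c1 = (345.905770, 275.909804) px
  c2 = (300.313667, 165.275391) px
  c3 = (236.196018, 229.450058) px
Planar DLT: solve 8×8 A·h = b for H (H[2,2]=1):
  H  [+269.17426 +229.33062 +289.40305]
  H  [-405.64118 +574.71538 +251.98211]
  H  [-0.29242 -0.03233 +1.00000]
B = K⁻¹H; ‖b₁‖=0.778220, ‖b₂‖=0.778220; λ = 2/(‖b₁‖+‖b₂‖) = 1.284984, sign → tz>0 ⇒ λ=+1.284984
r₁ = λ·B[:,0] = (+0.78419,-0.49381,-0.37576); r₂ = λ·B[:,1] = (+0.51806,+0.85433,-0.04155)
r₃ = r₁×r₂ = (+0.34154,-0.16209,+0.92579); SVD([r₁ r₂ r₃]) → R = UVᵀ:
  R  [+0.78419 +0.51806 +0.34154]
  R  [-0.49381 +0.85433 -0.16209]
  R  [-0.37576 -0.04155 +0.92579]
t = (-0.06657, +0.02330, +1.28498) m
tr R = 2.564310; θ = arccos((tr R − 1)/2) = 0.672679 rad = 38.542°
axis k = ((R−Rᵀ)₃₂, (R−Rᵀ)₁₃, (R−Rᵀ)₂₁) / (2 sinθ) = (+0.096728, +0.575605, -0.811987)
rvec = θ·k = (+0.065067, +0.387198, -0.546207)

rvec=(0.0651, 0.3872, -0.5462) tvec=(-0.0666, 0.0233, 1.2850)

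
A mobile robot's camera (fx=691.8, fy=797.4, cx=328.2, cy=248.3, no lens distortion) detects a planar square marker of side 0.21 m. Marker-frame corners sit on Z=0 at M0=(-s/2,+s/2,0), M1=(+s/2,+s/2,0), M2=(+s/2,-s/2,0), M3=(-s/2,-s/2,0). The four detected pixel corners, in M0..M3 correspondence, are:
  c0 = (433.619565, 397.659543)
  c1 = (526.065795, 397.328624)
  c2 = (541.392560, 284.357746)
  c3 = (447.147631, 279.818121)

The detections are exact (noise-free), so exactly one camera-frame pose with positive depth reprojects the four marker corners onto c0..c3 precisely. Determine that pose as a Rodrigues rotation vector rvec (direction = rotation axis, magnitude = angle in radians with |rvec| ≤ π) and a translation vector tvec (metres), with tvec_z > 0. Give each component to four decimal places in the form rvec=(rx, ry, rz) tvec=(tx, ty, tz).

rvec=(0.1847, -0.2755, 0.0757) tvec=(0.3220, 0.1613, 1.3946)

Intrinsics K: fx=691.8, fy=797.4, cx=328.2, cy=248.3
Marker side s = 0.21 m; corners in marker frame (Z=0):
  M0 = (-0.1050, +0.1050, 0)
  M1 = (+0.1050, +0.1050, 0)
  M2 = (+0.1050, -0.1050, 0)
  M3 = (-0.1050, -0.1050, 0)
Detected image corners:
  c0 = (433.619565, 397.659543) px
  c1 = (526.065795, 397.328624) px
  c2 = (541.392560, 284.357746) px
  c3 = (447.147631, 279.818121) px
Planar DLT: solve 8×8 A·h = b for H (H[2,2]=1):
  H  [+541.24324 -9.13923 +487.93755]
  H  [+77.40025 +590.92693 +340.55502]
  H  [+0.19874 +0.12247 +1.00000]
B = K⁻¹H; ‖b₁‖=0.717075, ‖b₂‖=0.717075; λ = 2/(‖b₁‖+‖b₂‖) = 1.394554, sign → tz>0 ⇒ λ=+1.394554
r₁ = λ·B[:,0] = (+0.95957,+0.04906,+0.27715); r₂ = λ·B[:,1] = (-0.09945,+0.98027,+0.17080)
r₃ = r₁×r₂ = (-0.26330,-0.19146,+0.94552); SVD([r₁ r₂ r₃]) → R = UVᵀ:
  R  [+0.95957 -0.09945 -0.26330]
  R  [+0.04906 +0.98027 -0.19146]
  R  [+0.27715 +0.17080 +0.94552]
t = (+0.32200, +0.16134, +1.39455) m
tr R = 2.885373; θ = arccos((tr R − 1)/2) = 0.340205 rad = 19.492°
axis k = ((R−Rᵀ)₃₂, (R−Rᵀ)₁₃, (R−Rᵀ)₂₁) / (2 sinθ) = (+0.542816, -0.809831, +0.222542)
rvec = θ·k = (+0.184668, -0.275508, +0.075710)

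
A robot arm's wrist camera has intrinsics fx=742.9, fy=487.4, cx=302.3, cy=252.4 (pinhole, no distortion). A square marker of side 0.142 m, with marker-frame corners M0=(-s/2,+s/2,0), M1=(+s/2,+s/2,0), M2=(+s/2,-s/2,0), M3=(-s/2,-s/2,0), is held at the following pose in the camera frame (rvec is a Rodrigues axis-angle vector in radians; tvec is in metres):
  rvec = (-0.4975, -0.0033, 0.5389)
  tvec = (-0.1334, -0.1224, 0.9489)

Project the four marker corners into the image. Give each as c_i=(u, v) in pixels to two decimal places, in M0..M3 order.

Intrinsics K: fx=742.9, fy=487.4, cx=302.3, cy=252.4
Marker side s = 0.142 m; corners in marker frame (Z=0):
  M0 = (-0.0710, +0.0710, 0)
  M1 = (+0.0710, +0.0710, 0)
  M2 = (+0.0710, -0.0710, 0)
  M3 = (-0.0710, -0.0710, 0)
rvec = (-0.4975, -0.0033, 0.5389), |rvec| = θ = 0.73344 rad = 42.023°
Rodrigues: sinθ=0.66943, 1−cosθ=0.25712; R = I + sinθ·[k]× + (1−cosθ)·[k]×²:
    [+0.86118 -0.49108 -0.13116]
    [+0.49265 +0.74288 +0.45323]
    [-0.12514 -0.45493 +0.88169]
t = (-0.1334, -0.1224, 0.9489) m
M0: Pc = R·M0+t = (-0.22941, -0.10463, +0.92548); u = 742.9·(-0.22941)/0.92548 + 302.3 = 118.1486, v = 487.4·(-0.10463)/0.92548 + 252.4 = 197.2954
M1: Pc = R·M1+t = (-0.10712, -0.03468, +0.90772); u = 742.9·(-0.10712)/0.90772 + 302.3 = 214.6275, v = 487.4·(-0.03468)/0.90772 + 252.4 = 233.7801
M2: Pc = R·M2+t = (-0.03739, -0.14017, +0.97232); u = 742.9·(-0.03739)/0.97232 + 302.3 = 273.7327, v = 487.4·(-0.14017)/0.97232 + 252.4 = 182.1377
M3: Pc = R·M3+t = (-0.15968, -0.21012, +0.99008); u = 742.9·(-0.15968)/0.99008 + 302.3 = 182.4880, v = 487.4·(-0.21012)/0.99008 + 252.4 = 148.9604

c0=(118.15, 197.30) c1=(214.63, 233.78) c2=(273.73, 182.14) c3=(182.49, 148.96)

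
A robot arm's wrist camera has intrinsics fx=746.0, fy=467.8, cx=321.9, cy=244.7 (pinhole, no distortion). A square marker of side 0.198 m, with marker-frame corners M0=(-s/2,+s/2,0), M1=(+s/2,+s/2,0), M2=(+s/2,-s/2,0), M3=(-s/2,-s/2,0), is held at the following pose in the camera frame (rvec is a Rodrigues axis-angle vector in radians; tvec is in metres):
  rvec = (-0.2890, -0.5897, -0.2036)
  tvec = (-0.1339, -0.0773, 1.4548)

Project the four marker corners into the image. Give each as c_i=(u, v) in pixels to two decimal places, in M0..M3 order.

c0=(220.26, 253.62) c1=(308.54, 246.35) c2=(282.88, 189.48) c3=(195.13, 191.99)

Intrinsics K: fx=746.0, fy=467.8, cx=321.9, cy=244.7
Marker side s = 0.198 m; corners in marker frame (Z=0):
  M0 = (-0.0990, +0.0990, 0)
  M1 = (+0.0990, +0.0990, 0)
  M2 = (+0.0990, -0.0990, 0)
  M3 = (-0.0990, -0.0990, 0)
rvec = (-0.2890, -0.5897, -0.2036), |rvec| = θ = 0.68755 rad = 39.394°
Rodrigues: sinθ=0.63464, 1−cosθ=0.22719; R = I + sinθ·[k]× + (1−cosθ)·[k]×²:
    [+0.81295 +0.26984 -0.51605]
    [-0.10603 +0.93994 +0.32447]
    [+0.57260 -0.20906 +0.79273]
t = (-0.1339, -0.0773, 1.4548) m
M0: Pc = R·M0+t = (-0.18767, +0.02625, +1.37742); u = 746.0·(-0.18767)/1.37742 + 321.9 = 220.2604, v = 467.8·(+0.02625)/1.37742 + 244.7 = 253.6152
M1: Pc = R·M1+t = (-0.02670, +0.00526, +1.49079); u = 746.0·(-0.02670)/1.49079 + 321.9 = 308.5372, v = 467.8·(+0.00526)/1.49079 + 244.7 = 246.3496
M2: Pc = R·M2+t = (-0.08013, -0.18085, +1.53218); u = 746.0·(-0.08013)/1.53218 + 321.9 = 282.8845, v = 467.8·(-0.18085)/1.53218 + 244.7 = 189.4836
M3: Pc = R·M3+t = (-0.24110, -0.15986, +1.41881); u = 746.0·(-0.24110)/1.41881 + 321.9 = 195.1334, v = 467.8·(-0.15986)/1.41881 + 244.7 = 191.9930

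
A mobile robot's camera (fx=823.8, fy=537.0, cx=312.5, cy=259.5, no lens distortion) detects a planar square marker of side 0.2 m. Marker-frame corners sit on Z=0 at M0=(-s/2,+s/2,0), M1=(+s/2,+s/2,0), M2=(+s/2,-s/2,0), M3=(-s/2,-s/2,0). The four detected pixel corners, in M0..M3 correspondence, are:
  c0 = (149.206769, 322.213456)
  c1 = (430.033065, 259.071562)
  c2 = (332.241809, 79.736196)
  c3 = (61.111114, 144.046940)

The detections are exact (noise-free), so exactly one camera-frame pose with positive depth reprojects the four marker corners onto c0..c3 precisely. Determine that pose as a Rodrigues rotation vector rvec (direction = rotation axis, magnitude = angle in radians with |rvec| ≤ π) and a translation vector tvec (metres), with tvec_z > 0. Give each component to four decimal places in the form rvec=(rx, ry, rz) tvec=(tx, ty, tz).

Intrinsics K: fx=823.8, fy=537.0, cx=312.5, cy=259.5
Marker side s = 0.2 m; corners in marker frame (Z=0):
  M0 = (-0.1000, +0.1000, 0)
  M1 = (+0.1000, +0.1000, 0)
  M2 = (+0.1000, -0.1000, 0)
  M3 = (-0.1000, -0.1000, 0)
Detected image corners:
  c0 = (149.206769, 322.213456) px
  c1 = (430.033065, 259.071562) px
  c2 = (332.241809, 79.736196) px
  c3 = (61.111114, 144.046940) px
Planar DLT: solve 8×8 A·h = b for H (H[2,2]=1):
  H  [+1358.84397 +428.76860 +241.29076]
  H  [-335.80262 +864.14390 +200.22439]
  H  [-0.08510 -0.14700 +1.00000]
B = K⁻¹H; ‖b₁‖=1.782379, ‖b₂‖=1.782379; λ = 2/(‖b₁‖+‖b₂‖) = 0.561048, sign → tz>0 ⇒ λ=+0.561048
r₁ = λ·B[:,0] = (+0.94355,-0.32777,-0.04775); r₂ = λ·B[:,1] = (+0.32330,+0.94270,-0.08247)
r₃ = r₁×r₂ = (+0.07204,+0.06238,+0.99545); SVD([r₁ r₂ r₃]) → R = UVᵀ:
  R  [+0.94355 +0.32330 +0.07204]
  R  [-0.32777 +0.94270 +0.06238]
  R  [-0.04775 -0.08247 +0.99545]
t = (-0.04850, -0.06193, +0.56105) m
tr R = 2.881696; θ = arccos((tr R − 1)/2) = 0.345671 rad = 19.806°
axis k = ((R−Rᵀ)₃₂, (R−Rᵀ)₁₃, (R−Rᵀ)₂₁) / (2 sinθ) = (-0.213758, +0.176768, -0.960760)
rvec = θ·k = (-0.073890, +0.061104, -0.332107)

rvec=(-0.0739, 0.0611, -0.3321) tvec=(-0.0485, -0.0619, 0.5610)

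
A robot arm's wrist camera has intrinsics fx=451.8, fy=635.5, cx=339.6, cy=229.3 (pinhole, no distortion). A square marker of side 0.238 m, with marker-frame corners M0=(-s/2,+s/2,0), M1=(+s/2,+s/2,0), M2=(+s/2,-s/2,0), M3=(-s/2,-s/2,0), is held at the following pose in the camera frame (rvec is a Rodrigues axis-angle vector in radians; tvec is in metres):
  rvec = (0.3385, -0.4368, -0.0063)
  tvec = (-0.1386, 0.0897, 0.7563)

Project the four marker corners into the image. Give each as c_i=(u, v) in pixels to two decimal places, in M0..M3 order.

c0=(185.42, 409.46) c1=(318.97, 374.45) c2=(326.17, 202.84) c3=(178.33, 216.60)

Intrinsics K: fx=451.8, fy=635.5, cx=339.6, cy=229.3
Marker side s = 0.238 m; corners in marker frame (Z=0):
  M0 = (-0.1190, +0.1190, 0)
  M1 = (+0.1190, +0.1190, 0)
  M2 = (+0.1190, -0.1190, 0)
  M3 = (-0.1190, -0.1190, 0)
rvec = (0.3385, -0.4368, -0.0063), |rvec| = θ = 0.55264 rad = 31.664°
Rodrigues: sinθ=0.52494, 1−cosθ=0.14886; R = I + sinθ·[k]× + (1−cosθ)·[k]×²:
    [+0.90699 -0.06608 -0.41594]
    [-0.07805 +0.94413 -0.32019]
    [+0.41386 +0.32287 +0.85116]
t = (-0.1386, 0.0897, 0.7563) m
M0: Pc = R·M0+t = (-0.25440, +0.21134, +0.74547); u = 451.8·(-0.25440)/0.74547 + 339.6 = 185.4215, v = 635.5·(+0.21134)/0.74547 + 229.3 = 409.4629
M1: Pc = R·M1+t = (-0.03853, +0.19276, +0.84397); u = 451.8·(-0.03853)/0.84397 + 339.6 = 318.9727, v = 635.5·(+0.19276)/0.84397 + 229.3 = 374.4488
M2: Pc = R·M2+t = (-0.02280, -0.03194, +0.76713); u = 451.8·(-0.02280)/0.76713 + 339.6 = 326.1691, v = 635.5·(-0.03194)/0.76713 + 229.3 = 202.8406
M3: Pc = R·M3+t = (-0.23867, -0.01336, +0.66863); u = 451.8·(-0.23867)/0.66863 + 339.6 = 178.3295, v = 635.5·(-0.01336)/0.66863 + 229.3 = 216.5983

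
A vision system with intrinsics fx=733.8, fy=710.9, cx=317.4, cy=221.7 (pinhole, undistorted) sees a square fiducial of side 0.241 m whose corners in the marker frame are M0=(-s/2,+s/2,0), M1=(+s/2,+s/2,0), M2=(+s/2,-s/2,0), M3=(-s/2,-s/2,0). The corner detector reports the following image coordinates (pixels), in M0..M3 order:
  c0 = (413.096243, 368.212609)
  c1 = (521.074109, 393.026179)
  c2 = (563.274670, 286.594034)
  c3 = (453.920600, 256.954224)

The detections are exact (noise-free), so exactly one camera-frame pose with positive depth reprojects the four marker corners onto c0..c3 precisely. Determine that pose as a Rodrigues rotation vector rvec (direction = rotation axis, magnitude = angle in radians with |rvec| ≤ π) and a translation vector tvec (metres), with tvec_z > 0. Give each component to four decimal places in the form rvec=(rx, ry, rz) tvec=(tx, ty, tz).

Intrinsics K: fx=733.8, fy=710.9, cx=317.4, cy=221.7
Marker side s = 0.241 m; corners in marker frame (Z=0):
  M0 = (-0.1205, +0.1205, 0)
  M1 = (+0.1205, +0.1205, 0)
  M2 = (+0.1205, -0.1205, 0)
  M3 = (-0.1205, -0.1205, 0)
Detected image corners:
  c0 = (413.096243, 368.212609) px
  c1 = (521.074109, 393.026179) px
  c2 = (563.274670, 286.594034) px
  c3 = (453.920600, 256.954224) px
Planar DLT: solve 8×8 A·h = b for H (H[2,2]=1):
  H  [+526.93094 -117.60701 +488.58193]
  H  [+163.70525 +488.02562 +327.18785]
  H  [+0.15594 +0.11212 +1.00000]
B = K⁻¹H; ‖b₁‖=0.693281, ‖b₂‖=0.693281; λ = 2/(‖b₁‖+‖b₂‖) = 1.442416, sign → tz>0 ⇒ λ=+1.442416
r₁ = λ·B[:,0] = (+0.93849,+0.26201,+0.22493); r₂ = λ·B[:,1] = (-0.30113,+0.93977,+0.16173)
r₃ = r₁×r₂ = (-0.16901,-0.21951,+0.96086); SVD([r₁ r₂ r₃]) → R = UVᵀ:
  R  [+0.93849 -0.30113 -0.16901]
  R  [+0.26201 +0.93977 -0.21951]
  R  [+0.22493 +0.16173 +0.96086]
t = (+0.33649, +0.21403, +1.44242) m
tr R = 2.839115; θ = arccos((tr R − 1)/2) = 0.403844 rad = 23.139°
axis k = ((R−Rᵀ)₃₂, (R−Rᵀ)₁₃, (R−Rᵀ)₂₁) / (2 sinθ) = (+0.485088, -0.501246, +0.716548)
rvec = θ·k = (+0.195900, -0.202425, +0.289373)

rvec=(0.1959, -0.2024, 0.2894) tvec=(0.3365, 0.2140, 1.4424)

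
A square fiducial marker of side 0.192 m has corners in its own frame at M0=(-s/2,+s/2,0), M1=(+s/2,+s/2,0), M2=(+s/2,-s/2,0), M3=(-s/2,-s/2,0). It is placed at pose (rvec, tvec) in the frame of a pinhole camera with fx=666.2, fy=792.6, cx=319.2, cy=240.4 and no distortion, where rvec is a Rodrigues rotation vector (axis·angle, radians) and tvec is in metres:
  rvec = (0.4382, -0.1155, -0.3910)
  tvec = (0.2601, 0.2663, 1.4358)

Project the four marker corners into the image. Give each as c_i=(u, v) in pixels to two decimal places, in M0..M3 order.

c0=(411.71, 446.70) c1=(490.86, 405.64) c2=(469.65, 324.78) c3=(385.68, 368.01)

Intrinsics K: fx=666.2, fy=792.6, cx=319.2, cy=240.4
Marker side s = 0.192 m; corners in marker frame (Z=0):
  M0 = (-0.0960, +0.0960, 0)
  M1 = (+0.0960, +0.0960, 0)
  M2 = (+0.0960, -0.0960, 0)
  M3 = (-0.0960, -0.0960, 0)
rvec = (0.4382, -0.1155, -0.3910), |rvec| = θ = 0.59853 rad = 34.293°
Rodrigues: sinθ=0.56343, 1−cosθ=0.17384; R = I + sinθ·[k]× + (1−cosθ)·[k]×²:
    [+0.91934 +0.34351 -0.19187]
    [-0.39263 +0.83264 -0.39059]
    [+0.02559 +0.43442 +0.90035]
t = (0.2601, 0.2663, 1.4358) m
M0: Pc = R·M0+t = (+0.20482, +0.38393, +1.47505); u = 666.2·(+0.20482)/1.47505 + 319.2 = 411.7063, v = 792.6·(+0.38393)/1.47505 + 240.4 = 446.6980
M1: Pc = R·M1+t = (+0.38133, +0.30854, +1.47996); u = 666.2·(+0.38133)/1.47996 + 319.2 = 490.8563, v = 792.6·(+0.30854)/1.47996 + 240.4 = 405.6406
M2: Pc = R·M2+t = (+0.31538, +0.14867, +1.39655); u = 666.2·(+0.31538)/1.39655 + 319.2 = 469.6462, v = 792.6·(+0.14867)/1.39655 + 240.4 = 324.7788
M3: Pc = R·M3+t = (+0.13887, +0.22406, +1.39164); u = 666.2·(+0.13887)/1.39164 + 319.2 = 385.6775, v = 792.6·(+0.22406)/1.39164 + 240.4 = 368.0116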